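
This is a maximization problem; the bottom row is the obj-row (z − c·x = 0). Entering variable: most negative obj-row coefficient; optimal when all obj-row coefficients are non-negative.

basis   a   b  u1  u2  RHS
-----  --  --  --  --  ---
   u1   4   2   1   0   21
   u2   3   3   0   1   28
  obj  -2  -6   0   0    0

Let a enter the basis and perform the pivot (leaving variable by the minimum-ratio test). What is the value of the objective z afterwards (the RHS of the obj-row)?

21/2

Ratio test on column a — row 1: 21/4 = 21/4; row 2: 28/3 = 28/3. Minimum is 21/4 at row 1 (u1 leaves); pivot element 4.
Pivot on row 1; the obj-row RHS becomes 0 − (-2)·(21/4) = 21/2.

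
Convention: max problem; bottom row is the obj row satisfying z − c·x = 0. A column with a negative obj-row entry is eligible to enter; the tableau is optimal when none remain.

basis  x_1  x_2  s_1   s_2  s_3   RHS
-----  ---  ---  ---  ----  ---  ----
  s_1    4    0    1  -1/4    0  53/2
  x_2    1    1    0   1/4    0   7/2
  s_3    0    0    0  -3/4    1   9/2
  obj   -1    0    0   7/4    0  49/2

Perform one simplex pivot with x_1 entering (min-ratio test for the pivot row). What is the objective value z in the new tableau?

Ratio test on column x_1 — row 1: (53/2)/4 = 53/8; row 2: (7/2)/1 = 7/2; row 3: entry 0 ≤ 0. Minimum is 7/2 at row 2 (x_2 leaves); pivot element 1.
Pivot on row 2; the obj-row RHS becomes 49/2 − (-1)·(7/2) = 28.

28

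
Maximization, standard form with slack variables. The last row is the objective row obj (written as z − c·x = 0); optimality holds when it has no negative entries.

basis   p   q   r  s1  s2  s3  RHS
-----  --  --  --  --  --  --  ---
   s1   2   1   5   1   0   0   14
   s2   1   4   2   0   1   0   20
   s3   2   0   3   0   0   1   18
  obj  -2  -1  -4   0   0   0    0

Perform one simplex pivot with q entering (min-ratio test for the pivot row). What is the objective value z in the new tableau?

Ratio test on column q — row 1: 14/1 = 14; row 2: 20/4 = 5; row 3: entry 0 ≤ 0. Minimum is 5 at row 2 (s2 leaves); pivot element 4.
Pivot on row 2; the obj-row RHS becomes 0 − (-1)·5 = 5.

5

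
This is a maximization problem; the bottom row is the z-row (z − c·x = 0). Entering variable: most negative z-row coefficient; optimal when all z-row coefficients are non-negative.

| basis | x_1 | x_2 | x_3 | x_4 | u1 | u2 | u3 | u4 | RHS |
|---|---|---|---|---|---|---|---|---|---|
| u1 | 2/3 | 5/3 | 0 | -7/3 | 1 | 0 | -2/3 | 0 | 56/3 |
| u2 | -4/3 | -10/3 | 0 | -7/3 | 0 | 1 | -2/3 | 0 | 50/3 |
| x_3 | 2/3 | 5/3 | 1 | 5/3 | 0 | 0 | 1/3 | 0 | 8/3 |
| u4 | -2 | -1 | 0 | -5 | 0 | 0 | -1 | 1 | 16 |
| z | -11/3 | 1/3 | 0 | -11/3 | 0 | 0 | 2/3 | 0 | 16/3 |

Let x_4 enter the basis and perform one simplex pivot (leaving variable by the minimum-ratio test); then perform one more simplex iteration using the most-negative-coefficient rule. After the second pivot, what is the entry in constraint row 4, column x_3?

Ratio test on column x_4 — row 1: entry -7/3 ≤ 0; row 2: entry -7/3 ≤ 0; row 3: (8/3)/(5/3) = 8/5; row 4: entry -5 ≤ 0. Minimum is 8/5 at row 3 (x_3 leaves); pivot element 5/3.
Divide row 3 by 5/3; eliminate column x_4 from the other rows.
Second iteration: most negative z-row entry is -11/5 in column x_1, so x_1 enters.
Ratio test on column x_1 — row 1: (112/5)/(8/5) = 14; row 2: entry -2/5 ≤ 0; row 3: (8/5)/(2/5) = 4; row 4: entry 0 ≤ 0. Minimum is 4 at row 3 (x_4 leaves); pivot element 2/5.
Divide row 3 by 2/5; eliminate column x_1 from the other rows.
After both pivots, the entry at constraint row 4, column x_3 is 3.

3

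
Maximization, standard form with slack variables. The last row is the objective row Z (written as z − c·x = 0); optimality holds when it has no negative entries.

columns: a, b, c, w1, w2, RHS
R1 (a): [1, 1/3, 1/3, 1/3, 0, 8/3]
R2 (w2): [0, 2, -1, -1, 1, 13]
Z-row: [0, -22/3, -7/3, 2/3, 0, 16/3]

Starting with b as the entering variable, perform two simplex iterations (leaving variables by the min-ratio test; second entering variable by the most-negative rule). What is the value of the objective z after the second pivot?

Ratio test on column b — row 1: (8/3)/(1/3) = 8; row 2: 13/2 = 13/2. Minimum is 13/2 at row 2 (w2 leaves); pivot element 2.
Pivot on row 2; the Z-row RHS becomes 16/3 − (-22/3)·(13/2) = 53.
Next entering variable (most negative Z-row entry -6): c.
Ratio test on column c — row 1: (1/2)/(1/2) = 1; row 2: entry -1/2 ≤ 0. Minimum is 1 at row 1 (a leaves); pivot element 1/2.
After the second pivot the Z-row RHS is 53 − (-6)·1 = 59.

59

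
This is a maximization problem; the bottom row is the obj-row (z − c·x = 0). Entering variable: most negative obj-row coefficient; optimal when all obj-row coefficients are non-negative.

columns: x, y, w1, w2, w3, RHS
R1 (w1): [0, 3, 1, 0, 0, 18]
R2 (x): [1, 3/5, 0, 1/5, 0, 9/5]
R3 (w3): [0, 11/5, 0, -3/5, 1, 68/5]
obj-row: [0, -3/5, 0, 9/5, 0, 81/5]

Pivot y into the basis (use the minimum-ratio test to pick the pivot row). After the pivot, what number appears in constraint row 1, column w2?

Ratio test on column y — row 1: 18/3 = 6; row 2: (9/5)/(3/5) = 3; row 3: (68/5)/(11/5) = 68/11. Minimum is 3 at row 2 (x leaves); pivot element 3/5.
Divide row 2 by 3/5; eliminate column y from the other rows.
Row 1 update in column w2: 0 − 3·(1/3) = -1.

-1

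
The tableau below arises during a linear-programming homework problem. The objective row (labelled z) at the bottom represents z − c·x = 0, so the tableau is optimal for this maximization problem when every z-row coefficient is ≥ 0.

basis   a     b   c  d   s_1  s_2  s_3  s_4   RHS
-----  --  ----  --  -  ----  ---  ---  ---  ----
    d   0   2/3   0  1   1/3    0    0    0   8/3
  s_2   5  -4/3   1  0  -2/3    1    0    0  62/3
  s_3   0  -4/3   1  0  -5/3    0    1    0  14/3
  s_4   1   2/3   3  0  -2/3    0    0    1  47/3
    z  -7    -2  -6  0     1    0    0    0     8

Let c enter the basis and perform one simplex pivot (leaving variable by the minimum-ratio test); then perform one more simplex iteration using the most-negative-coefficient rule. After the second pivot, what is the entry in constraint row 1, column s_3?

Ratio test on column c — row 1: entry 0 ≤ 0; row 2: (62/3)/1 = 62/3; row 3: (14/3)/1 = 14/3; row 4: (47/3)/3 = 47/9. Minimum is 14/3 at row 3 (s_3 leaves); pivot element 1.
Divide row 3 by 1; eliminate column c from the other rows.
Second iteration: most negative z-row entry is -10 in column b, so b enters.
Ratio test on column b — row 1: (8/3)/(2/3) = 4; row 2: entry 0 ≤ 0; row 3: entry -4/3 ≤ 0; row 4: (5/3)/(14/3) = 5/14. Minimum is 5/14 at row 4 (s_4 leaves); pivot element 14/3.
Divide row 4 by 14/3; eliminate column b from the other rows.
After both pivots, the entry at constraint row 1, column s_3 is 3/7.

3/7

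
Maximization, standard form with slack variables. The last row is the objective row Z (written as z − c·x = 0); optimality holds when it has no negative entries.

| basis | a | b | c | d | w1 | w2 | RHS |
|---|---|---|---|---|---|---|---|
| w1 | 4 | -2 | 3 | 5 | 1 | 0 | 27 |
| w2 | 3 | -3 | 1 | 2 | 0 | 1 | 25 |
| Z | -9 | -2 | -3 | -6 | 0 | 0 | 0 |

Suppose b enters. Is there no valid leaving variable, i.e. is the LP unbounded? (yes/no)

Every constraint-row entry in column b is ≤ 0, so increasing b is unbounded.

yes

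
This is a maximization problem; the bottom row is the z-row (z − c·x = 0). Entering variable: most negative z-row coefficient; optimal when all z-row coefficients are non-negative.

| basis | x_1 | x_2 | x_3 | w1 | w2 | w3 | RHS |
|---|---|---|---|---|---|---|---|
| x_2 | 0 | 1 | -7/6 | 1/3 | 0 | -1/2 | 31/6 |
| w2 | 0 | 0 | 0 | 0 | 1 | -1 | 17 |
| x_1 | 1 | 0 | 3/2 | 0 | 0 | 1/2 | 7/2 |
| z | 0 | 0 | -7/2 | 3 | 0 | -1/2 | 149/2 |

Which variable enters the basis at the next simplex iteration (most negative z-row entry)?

x_3

Negative z-row entries: x_3: -7/2, w3: -1/2.
The most negative is -7/2 in column x_3, so x_3 enters.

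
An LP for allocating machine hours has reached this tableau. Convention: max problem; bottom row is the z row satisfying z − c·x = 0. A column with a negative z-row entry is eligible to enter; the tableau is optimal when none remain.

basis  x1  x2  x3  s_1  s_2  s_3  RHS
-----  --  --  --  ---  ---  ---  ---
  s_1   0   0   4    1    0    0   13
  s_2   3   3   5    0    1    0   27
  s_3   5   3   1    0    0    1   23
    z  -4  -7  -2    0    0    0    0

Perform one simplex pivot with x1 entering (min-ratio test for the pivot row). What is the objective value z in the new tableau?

92/5

Ratio test on column x1 — row 1: entry 0 ≤ 0; row 2: 27/3 = 9; row 3: 23/5 = 23/5. Minimum is 23/5 at row 3 (s_3 leaves); pivot element 5.
Pivot on row 3; the z-row RHS becomes 0 − (-4)·(23/5) = 92/5.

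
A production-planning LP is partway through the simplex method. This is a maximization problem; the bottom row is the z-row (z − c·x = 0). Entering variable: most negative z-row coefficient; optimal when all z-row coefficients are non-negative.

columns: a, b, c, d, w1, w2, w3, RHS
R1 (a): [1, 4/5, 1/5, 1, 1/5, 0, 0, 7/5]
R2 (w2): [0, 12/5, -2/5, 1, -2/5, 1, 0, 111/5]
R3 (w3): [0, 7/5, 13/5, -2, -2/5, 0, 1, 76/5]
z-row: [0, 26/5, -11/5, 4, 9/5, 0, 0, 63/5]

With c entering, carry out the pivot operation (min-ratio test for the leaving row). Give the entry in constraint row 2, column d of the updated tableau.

9/13

Ratio test on column c — row 1: (7/5)/(1/5) = 7; row 2: entry -2/5 ≤ 0; row 3: (76/5)/(13/5) = 76/13. Minimum is 76/13 at row 3 (w3 leaves); pivot element 13/5.
Divide row 3 by 13/5; eliminate column c from the other rows.
Row 2 update in column d: 1 − (-2/5)·(-10/13) = 9/13.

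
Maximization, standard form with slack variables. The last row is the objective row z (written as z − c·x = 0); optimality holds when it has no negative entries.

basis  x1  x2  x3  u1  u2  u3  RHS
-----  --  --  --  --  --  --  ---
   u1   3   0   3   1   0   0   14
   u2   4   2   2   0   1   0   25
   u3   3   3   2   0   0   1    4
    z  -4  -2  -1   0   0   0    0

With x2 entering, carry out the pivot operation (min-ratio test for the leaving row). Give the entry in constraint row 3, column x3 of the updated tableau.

2/3

Ratio test on column x2 — row 1: entry 0 ≤ 0; row 2: 25/2 = 25/2; row 3: 4/3 = 4/3. Minimum is 4/3 at row 3 (u3 leaves); pivot element 3.
Divide row 3 by 3; eliminate column x2 from the other rows.
In the new row 3, the x3 entry is the old entry divided by the pivot: 2/3 = 2/3.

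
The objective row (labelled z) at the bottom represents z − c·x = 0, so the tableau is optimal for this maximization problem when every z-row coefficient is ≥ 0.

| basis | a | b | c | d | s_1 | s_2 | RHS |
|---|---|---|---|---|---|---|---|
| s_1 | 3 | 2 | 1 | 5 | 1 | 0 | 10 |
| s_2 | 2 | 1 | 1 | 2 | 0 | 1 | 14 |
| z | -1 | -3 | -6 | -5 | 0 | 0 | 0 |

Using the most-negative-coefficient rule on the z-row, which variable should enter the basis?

Negative z-row entries: a: -1, b: -3, c: -6, d: -5.
The most negative is -6 in column c, so c enters.

c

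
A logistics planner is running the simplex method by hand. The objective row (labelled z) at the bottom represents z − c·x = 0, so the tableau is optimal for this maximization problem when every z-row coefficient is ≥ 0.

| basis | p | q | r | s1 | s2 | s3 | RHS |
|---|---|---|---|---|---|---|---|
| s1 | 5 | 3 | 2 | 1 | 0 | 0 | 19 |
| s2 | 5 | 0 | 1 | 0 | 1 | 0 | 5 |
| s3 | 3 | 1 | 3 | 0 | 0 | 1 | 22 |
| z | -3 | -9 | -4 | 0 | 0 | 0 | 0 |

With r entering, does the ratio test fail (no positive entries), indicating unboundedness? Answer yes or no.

Column r has positive entries in row(s) 1, 2, 3, so the ratio test bounds it — not unbounded.

no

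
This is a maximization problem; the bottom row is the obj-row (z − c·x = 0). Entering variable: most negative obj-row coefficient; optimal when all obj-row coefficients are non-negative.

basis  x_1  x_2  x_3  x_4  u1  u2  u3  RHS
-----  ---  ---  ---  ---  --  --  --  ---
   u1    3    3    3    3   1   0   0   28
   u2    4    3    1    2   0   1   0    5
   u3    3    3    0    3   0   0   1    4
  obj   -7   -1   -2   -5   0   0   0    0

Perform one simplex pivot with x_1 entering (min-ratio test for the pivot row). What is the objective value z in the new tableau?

35/4

Ratio test on column x_1 — row 1: 28/3 = 28/3; row 2: 5/4 = 5/4; row 3: 4/3 = 4/3. Minimum is 5/4 at row 2 (u2 leaves); pivot element 4.
Pivot on row 2; the obj-row RHS becomes 0 − (-7)·(5/4) = 35/4.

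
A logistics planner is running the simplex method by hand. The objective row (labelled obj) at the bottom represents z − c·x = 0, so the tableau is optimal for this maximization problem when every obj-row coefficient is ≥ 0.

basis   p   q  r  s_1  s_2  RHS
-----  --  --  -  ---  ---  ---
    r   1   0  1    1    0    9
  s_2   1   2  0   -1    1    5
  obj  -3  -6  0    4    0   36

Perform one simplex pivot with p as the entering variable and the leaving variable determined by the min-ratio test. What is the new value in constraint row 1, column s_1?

2

Ratio test on column p — row 1: 9/1 = 9; row 2: 5/1 = 5. Minimum is 5 at row 2 (s_2 leaves); pivot element 1.
Divide row 2 by 1; eliminate column p from the other rows.
Row 1 update in column s_1: 1 − 1·(-1) = 2.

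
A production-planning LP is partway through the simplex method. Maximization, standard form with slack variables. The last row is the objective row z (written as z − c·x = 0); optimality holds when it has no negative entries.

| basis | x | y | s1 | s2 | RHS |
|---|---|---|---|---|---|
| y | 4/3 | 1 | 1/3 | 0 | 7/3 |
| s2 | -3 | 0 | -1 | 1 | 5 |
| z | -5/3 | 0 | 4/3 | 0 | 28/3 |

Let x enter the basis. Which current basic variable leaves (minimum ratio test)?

y

Column x entries and ratios — y: (7/3)/(4/3) = 7/4; s2: -3 ≤ 0, skip.
Smallest ratio is 7/4 in the row of y, so y leaves.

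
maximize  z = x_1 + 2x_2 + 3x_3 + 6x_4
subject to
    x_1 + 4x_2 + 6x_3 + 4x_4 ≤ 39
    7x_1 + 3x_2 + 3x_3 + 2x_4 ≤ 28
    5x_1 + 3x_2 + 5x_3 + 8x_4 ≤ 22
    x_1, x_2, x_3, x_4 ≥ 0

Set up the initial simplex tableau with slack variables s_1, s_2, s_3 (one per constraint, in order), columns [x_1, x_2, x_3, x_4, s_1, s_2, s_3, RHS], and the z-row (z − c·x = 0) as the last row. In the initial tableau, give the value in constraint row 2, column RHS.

The RHS of constraint 2 is b_2 = 28.

28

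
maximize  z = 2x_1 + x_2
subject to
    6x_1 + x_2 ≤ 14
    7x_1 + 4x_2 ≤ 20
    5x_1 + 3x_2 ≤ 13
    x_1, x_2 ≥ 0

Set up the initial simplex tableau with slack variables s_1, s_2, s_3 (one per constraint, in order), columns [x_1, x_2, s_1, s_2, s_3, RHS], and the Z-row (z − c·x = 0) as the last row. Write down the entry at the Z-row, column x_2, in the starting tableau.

The Z-row carries the negated objective coefficients: the x_2 entry is -1.

-1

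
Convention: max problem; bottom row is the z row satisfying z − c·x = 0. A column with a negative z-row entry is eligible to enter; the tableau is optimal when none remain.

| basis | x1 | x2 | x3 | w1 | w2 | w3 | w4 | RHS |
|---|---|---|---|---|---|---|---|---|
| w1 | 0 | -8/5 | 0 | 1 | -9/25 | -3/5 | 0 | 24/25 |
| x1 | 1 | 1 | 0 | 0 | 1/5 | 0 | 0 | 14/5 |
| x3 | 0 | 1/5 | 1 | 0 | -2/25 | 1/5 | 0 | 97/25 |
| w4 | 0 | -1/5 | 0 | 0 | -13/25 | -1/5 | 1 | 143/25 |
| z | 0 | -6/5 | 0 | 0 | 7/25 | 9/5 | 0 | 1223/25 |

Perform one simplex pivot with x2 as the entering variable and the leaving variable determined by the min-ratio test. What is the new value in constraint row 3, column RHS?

Ratio test on column x2 — row 1: entry -8/5 ≤ 0; row 2: (14/5)/1 = 14/5; row 3: (97/25)/(1/5) = 97/5; row 4: entry -1/5 ≤ 0. Minimum is 14/5 at row 2 (x1 leaves); pivot element 1.
Divide row 2 by 1; eliminate column x2 from the other rows.
Row 3 update in column RHS: 97/25 − (1/5)·(14/5) = 83/25.

83/25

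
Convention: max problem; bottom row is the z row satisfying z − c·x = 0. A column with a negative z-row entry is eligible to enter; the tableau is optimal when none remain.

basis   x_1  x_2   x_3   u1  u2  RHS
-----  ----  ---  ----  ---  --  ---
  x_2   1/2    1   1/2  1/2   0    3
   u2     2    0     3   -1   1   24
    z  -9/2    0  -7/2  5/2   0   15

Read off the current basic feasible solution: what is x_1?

0

x_1 is not in the basis, so in the current basic feasible solution x_1 = 0.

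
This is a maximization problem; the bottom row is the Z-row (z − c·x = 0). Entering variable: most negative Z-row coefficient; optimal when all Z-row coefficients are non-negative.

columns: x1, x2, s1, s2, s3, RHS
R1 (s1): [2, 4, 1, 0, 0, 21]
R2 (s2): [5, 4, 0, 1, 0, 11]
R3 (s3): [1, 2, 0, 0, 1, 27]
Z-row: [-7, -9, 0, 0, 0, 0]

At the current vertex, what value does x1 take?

0

x1 is not in the basis, so in the current basic feasible solution x1 = 0.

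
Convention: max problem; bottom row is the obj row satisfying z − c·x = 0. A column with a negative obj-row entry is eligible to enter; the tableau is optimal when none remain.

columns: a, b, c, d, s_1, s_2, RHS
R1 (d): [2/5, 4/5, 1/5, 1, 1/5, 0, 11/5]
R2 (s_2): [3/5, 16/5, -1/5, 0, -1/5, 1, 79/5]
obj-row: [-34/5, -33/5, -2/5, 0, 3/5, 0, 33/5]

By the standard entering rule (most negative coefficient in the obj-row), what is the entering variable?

a

Negative obj-row entries: a: -34/5, b: -33/5, c: -2/5.
The most negative is -34/5 in column a, so a enters.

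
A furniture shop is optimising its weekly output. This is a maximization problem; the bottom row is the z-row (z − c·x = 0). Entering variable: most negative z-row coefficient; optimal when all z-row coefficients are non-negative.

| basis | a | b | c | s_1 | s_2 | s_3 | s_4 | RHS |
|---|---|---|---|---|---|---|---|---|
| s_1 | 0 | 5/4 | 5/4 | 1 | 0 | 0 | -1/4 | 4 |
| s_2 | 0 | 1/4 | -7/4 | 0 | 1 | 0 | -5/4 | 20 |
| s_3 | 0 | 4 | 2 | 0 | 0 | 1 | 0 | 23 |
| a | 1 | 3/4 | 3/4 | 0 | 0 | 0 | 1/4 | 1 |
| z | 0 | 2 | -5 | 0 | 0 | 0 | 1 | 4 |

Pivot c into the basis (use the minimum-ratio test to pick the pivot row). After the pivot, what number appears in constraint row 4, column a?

4/3

Ratio test on column c — row 1: 4/(5/4) = 16/5; row 2: entry -7/4 ≤ 0; row 3: 23/2 = 23/2; row 4: 1/(3/4) = 4/3. Minimum is 4/3 at row 4 (a leaves); pivot element 3/4.
Divide row 4 by 3/4; eliminate column c from the other rows.
In the new row 4, the a entry is the old entry divided by the pivot: 1/(3/4) = 4/3.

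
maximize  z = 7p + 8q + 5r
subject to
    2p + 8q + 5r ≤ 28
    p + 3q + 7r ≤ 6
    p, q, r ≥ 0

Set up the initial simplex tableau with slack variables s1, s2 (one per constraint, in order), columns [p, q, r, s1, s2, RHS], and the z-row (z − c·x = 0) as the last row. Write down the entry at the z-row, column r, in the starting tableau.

-5

The z-row carries the negated objective coefficients: the r entry is -5.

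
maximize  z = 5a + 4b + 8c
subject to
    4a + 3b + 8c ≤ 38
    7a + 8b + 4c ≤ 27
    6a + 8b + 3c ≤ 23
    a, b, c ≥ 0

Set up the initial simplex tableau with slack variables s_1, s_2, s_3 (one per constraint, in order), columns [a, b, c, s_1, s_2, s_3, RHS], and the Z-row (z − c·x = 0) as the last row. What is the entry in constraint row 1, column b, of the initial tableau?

Constraint 1 has coefficient 3 on b.

3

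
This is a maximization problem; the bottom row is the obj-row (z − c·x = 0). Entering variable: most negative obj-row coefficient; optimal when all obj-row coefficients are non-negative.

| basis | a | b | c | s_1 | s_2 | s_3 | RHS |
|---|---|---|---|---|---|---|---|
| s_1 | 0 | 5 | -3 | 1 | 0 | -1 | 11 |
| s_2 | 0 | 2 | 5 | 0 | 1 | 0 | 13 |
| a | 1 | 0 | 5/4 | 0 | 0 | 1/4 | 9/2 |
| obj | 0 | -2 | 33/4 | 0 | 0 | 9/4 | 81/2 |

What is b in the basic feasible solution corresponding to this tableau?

b is not in the basis, so in the current basic feasible solution b = 0.

0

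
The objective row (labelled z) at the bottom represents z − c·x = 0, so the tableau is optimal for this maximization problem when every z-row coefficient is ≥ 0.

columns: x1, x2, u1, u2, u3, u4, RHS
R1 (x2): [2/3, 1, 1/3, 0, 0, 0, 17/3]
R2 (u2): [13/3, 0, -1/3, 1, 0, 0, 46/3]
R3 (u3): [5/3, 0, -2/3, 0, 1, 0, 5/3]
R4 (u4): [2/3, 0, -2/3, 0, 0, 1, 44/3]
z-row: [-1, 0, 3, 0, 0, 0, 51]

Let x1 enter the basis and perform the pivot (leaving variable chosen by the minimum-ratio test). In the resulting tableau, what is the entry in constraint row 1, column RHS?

Ratio test on column x1 — row 1: (17/3)/(2/3) = 17/2; row 2: (46/3)/(13/3) = 46/13; row 3: (5/3)/(5/3) = 1; row 4: (44/3)/(2/3) = 22. Minimum is 1 at row 3 (u3 leaves); pivot element 5/3.
Divide row 3 by 5/3; eliminate column x1 from the other rows.
Row 1 update in column RHS: 17/3 − (2/3)·1 = 5.

5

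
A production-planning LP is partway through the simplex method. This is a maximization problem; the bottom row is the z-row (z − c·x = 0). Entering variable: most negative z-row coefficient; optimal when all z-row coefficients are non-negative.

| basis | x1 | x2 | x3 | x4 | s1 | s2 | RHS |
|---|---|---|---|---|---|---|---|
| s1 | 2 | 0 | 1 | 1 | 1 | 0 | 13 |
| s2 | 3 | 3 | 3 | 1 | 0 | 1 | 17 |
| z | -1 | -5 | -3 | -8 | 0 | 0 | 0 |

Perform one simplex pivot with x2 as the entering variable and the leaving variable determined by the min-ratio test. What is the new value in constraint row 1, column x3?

1

Ratio test on column x2 — row 1: entry 0 ≤ 0; row 2: 17/3 = 17/3. Minimum is 17/3 at row 2 (s2 leaves); pivot element 3.
Divide row 2 by 3; eliminate column x2 from the other rows.
Row 1 update in column x3: 1 − 0·1 = 1.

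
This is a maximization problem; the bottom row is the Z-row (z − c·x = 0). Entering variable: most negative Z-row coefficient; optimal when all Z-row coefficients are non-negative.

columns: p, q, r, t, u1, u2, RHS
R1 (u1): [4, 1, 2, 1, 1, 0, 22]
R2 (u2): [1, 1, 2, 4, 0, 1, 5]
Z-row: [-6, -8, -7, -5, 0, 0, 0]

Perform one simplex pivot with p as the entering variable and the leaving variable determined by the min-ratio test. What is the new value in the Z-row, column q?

Ratio test on column p — row 1: 22/4 = 11/2; row 2: 5/1 = 5. Minimum is 5 at row 2 (u2 leaves); pivot element 1.
Divide row 2 by 1; eliminate column p from the other rows.
Z-row update in column q: -8 − (-6)·1 = -2.

-2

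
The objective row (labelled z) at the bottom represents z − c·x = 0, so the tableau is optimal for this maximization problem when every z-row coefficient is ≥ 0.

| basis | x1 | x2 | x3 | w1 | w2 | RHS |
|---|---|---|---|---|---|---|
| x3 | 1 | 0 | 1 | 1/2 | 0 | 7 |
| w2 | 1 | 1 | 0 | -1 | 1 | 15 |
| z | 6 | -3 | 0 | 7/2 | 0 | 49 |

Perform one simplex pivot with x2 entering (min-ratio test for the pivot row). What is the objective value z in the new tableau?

Ratio test on column x2 — row 1: entry 0 ≤ 0; row 2: 15/1 = 15. Minimum is 15 at row 2 (w2 leaves); pivot element 1.
Pivot on row 2; the z-row RHS becomes 49 − (-3)·15 = 94.

94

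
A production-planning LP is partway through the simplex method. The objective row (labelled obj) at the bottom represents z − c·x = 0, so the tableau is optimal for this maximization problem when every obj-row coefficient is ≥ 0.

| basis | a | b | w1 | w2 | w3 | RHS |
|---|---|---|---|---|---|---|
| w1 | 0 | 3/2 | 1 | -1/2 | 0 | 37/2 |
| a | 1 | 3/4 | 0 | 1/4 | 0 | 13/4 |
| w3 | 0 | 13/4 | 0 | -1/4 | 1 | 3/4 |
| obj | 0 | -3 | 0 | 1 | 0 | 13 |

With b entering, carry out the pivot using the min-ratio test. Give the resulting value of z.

Ratio test on column b — row 1: (37/2)/(3/2) = 37/3; row 2: (13/4)/(3/4) = 13/3; row 3: (3/4)/(13/4) = 3/13. Minimum is 3/13 at row 3 (w3 leaves); pivot element 13/4.
Pivot on row 3; the obj-row RHS becomes 13 − (-3)·(3/13) = 178/13.

178/13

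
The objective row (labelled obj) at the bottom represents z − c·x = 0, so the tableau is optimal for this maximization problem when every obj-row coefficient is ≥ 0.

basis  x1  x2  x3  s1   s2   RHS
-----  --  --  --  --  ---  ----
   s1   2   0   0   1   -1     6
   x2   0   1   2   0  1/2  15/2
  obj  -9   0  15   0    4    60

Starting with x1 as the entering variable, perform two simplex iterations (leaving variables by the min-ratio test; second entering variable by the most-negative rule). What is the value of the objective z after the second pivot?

Ratio test on column x1 — row 1: 6/2 = 3; row 2: entry 0 ≤ 0. Minimum is 3 at row 1 (s1 leaves); pivot element 2.
Pivot on row 1; the obj-row RHS becomes 60 − (-9)·3 = 87.
Next entering variable (most negative obj-row entry -1/2): s2.
Ratio test on column s2 — row 1: entry -1/2 ≤ 0; row 2: (15/2)/(1/2) = 15. Minimum is 15 at row 2 (x2 leaves); pivot element 1/2.
After the second pivot the obj-row RHS is 87 − (-1/2)·15 = 189/2.

189/2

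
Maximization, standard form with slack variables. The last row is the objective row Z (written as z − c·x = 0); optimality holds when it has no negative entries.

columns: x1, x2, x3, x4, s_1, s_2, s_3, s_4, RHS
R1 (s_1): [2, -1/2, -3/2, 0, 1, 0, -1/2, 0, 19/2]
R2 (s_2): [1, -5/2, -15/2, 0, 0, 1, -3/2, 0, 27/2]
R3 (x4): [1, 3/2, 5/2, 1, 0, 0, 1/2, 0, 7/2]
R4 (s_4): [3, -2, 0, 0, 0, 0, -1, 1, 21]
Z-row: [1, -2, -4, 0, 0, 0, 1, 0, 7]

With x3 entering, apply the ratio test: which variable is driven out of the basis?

Column x3 entries and ratios — s_1: -3/2 ≤ 0, skip; s_2: -15/2 ≤ 0, skip; x4: (7/2)/(5/2) = 7/5; s_4: 0 ≤ 0, skip.
Smallest ratio is 7/5 in the row of x4, so x4 leaves.

x4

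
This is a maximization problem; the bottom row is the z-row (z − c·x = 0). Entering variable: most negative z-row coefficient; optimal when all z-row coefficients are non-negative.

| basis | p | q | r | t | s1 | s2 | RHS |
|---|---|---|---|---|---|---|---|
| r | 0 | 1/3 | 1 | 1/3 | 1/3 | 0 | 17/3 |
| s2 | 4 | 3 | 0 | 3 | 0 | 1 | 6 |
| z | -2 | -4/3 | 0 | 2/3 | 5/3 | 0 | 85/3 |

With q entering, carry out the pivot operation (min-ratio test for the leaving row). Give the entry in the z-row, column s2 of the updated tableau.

4/9

Ratio test on column q — row 1: (17/3)/(1/3) = 17; row 2: 6/3 = 2. Minimum is 2 at row 2 (s2 leaves); pivot element 3.
Divide row 2 by 3; eliminate column q from the other rows.
z-row update in column s2: 0 − (-4/3)·(1/3) = 4/9.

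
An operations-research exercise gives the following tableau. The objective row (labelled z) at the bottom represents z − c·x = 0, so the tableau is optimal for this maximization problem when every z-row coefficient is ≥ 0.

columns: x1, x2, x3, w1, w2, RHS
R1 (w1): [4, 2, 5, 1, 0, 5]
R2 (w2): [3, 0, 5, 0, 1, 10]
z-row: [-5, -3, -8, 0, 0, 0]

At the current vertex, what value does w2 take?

10

w2 is basic (row 2); its value is the RHS of that row, 10.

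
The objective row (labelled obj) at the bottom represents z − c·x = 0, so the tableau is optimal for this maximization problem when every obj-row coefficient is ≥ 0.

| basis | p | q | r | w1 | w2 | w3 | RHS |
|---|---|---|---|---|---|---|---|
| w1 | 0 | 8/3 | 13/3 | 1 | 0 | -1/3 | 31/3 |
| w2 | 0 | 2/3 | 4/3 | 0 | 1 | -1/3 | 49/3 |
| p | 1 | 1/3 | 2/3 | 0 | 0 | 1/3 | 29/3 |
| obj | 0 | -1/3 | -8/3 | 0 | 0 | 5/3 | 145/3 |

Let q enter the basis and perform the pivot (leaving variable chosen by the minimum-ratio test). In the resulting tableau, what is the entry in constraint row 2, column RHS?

55/4

Ratio test on column q — row 1: (31/3)/(8/3) = 31/8; row 2: (49/3)/(2/3) = 49/2; row 3: (29/3)/(1/3) = 29. Minimum is 31/8 at row 1 (w1 leaves); pivot element 8/3.
Divide row 1 by 8/3; eliminate column q from the other rows.
Row 2 update in column RHS: 49/3 − (2/3)·(31/8) = 55/4.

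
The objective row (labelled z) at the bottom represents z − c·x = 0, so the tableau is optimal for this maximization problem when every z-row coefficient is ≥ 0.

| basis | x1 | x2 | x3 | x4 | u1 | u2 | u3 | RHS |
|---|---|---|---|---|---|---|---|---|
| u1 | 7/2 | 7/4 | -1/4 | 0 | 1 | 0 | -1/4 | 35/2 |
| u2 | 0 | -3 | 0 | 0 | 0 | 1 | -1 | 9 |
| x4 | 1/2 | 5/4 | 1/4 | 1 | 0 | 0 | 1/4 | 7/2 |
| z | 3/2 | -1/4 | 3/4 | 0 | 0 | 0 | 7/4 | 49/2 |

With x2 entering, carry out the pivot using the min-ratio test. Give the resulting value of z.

126/5

Ratio test on column x2 — row 1: (35/2)/(7/4) = 10; row 2: entry -3 ≤ 0; row 3: (7/2)/(5/4) = 14/5. Minimum is 14/5 at row 3 (x4 leaves); pivot element 5/4.
Pivot on row 3; the z-row RHS becomes 49/2 − (-1/4)·(14/5) = 126/5.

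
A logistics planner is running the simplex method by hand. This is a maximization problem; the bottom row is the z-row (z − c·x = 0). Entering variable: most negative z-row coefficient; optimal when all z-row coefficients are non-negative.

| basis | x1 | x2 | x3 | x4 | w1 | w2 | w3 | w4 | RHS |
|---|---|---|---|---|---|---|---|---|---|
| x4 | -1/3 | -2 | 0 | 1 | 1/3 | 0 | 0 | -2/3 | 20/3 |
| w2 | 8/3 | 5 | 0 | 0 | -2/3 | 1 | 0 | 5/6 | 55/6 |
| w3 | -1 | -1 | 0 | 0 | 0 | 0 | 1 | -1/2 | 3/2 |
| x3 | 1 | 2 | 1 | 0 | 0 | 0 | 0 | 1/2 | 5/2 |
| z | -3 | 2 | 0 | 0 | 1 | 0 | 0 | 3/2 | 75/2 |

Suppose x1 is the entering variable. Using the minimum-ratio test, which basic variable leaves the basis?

x3

Column x1 entries and ratios — x4: -1/3 ≤ 0, skip; w2: (55/6)/(8/3) = 55/16; w3: -1 ≤ 0, skip; x3: (5/2)/1 = 5/2.
Smallest ratio is 5/2 in the row of x3, so x3 leaves.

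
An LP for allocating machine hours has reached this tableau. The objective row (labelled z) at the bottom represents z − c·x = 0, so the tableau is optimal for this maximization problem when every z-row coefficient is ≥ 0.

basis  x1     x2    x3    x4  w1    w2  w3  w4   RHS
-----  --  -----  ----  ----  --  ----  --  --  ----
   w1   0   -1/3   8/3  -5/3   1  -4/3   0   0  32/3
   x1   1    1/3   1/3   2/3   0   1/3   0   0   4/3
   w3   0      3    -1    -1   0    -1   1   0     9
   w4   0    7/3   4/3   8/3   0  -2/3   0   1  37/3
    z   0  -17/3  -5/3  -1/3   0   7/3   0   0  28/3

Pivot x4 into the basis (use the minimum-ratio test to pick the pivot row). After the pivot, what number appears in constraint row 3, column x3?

Ratio test on column x4 — row 1: entry -5/3 ≤ 0; row 2: (4/3)/(2/3) = 2; row 3: entry -1 ≤ 0; row 4: (37/3)/(8/3) = 37/8. Minimum is 2 at row 2 (x1 leaves); pivot element 2/3.
Divide row 2 by 2/3; eliminate column x4 from the other rows.
Row 3 update in column x3: -1 − (-1)·(1/2) = -1/2.

-1/2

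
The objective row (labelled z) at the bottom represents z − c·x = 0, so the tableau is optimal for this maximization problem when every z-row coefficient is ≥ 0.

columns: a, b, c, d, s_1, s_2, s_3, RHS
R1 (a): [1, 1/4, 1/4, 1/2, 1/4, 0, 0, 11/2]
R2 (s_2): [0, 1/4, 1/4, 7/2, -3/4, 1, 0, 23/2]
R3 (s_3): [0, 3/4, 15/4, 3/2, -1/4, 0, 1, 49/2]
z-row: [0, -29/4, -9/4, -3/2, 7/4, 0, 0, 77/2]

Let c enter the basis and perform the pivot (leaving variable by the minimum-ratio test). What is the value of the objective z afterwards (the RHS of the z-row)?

Ratio test on column c — row 1: (11/2)/(1/4) = 22; row 2: (23/2)/(1/4) = 46; row 3: (49/2)/(15/4) = 98/15. Minimum is 98/15 at row 3 (s_3 leaves); pivot element 15/4.
Pivot on row 3; the z-row RHS becomes 77/2 − (-9/4)·(98/15) = 266/5.

266/5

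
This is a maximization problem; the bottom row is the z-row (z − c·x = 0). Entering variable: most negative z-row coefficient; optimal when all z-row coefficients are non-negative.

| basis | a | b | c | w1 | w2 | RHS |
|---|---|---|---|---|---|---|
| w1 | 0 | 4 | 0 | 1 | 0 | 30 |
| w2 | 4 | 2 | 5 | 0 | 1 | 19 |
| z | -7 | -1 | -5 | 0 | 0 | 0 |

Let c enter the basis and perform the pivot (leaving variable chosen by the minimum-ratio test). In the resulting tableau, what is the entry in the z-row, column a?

Ratio test on column c — row 1: entry 0 ≤ 0; row 2: 19/5 = 19/5. Minimum is 19/5 at row 2 (w2 leaves); pivot element 5.
Divide row 2 by 5; eliminate column c from the other rows.
z-row update in column a: -7 − (-5)·(4/5) = -3.

-3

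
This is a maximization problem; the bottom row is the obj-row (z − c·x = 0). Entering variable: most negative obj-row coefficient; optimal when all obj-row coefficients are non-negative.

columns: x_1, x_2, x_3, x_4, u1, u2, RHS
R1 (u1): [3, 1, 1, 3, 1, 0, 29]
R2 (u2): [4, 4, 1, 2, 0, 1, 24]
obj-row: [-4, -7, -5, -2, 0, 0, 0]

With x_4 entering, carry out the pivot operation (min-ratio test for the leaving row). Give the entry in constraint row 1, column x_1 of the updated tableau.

Ratio test on column x_4 — row 1: 29/3 = 29/3; row 2: 24/2 = 12. Minimum is 29/3 at row 1 (u1 leaves); pivot element 3.
Divide row 1 by 3; eliminate column x_4 from the other rows.
In the new row 1, the x_1 entry is the old entry divided by the pivot: 3/3 = 1.

1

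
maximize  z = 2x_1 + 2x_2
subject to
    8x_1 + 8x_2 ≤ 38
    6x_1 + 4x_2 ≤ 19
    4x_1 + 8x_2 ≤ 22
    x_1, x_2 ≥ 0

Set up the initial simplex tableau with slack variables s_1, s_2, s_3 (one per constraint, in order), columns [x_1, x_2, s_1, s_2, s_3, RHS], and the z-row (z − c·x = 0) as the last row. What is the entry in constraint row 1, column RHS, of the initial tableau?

38

The RHS of constraint 1 is b_1 = 38.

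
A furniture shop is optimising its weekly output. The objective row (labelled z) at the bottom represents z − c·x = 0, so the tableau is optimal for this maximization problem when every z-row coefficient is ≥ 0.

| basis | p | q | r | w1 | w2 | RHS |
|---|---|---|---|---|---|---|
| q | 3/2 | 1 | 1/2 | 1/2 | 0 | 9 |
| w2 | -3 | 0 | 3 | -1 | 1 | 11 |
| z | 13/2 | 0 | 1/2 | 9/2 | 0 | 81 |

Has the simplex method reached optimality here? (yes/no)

Every z-row coefficient is ≥ 0, so the tableau is optimal.

yes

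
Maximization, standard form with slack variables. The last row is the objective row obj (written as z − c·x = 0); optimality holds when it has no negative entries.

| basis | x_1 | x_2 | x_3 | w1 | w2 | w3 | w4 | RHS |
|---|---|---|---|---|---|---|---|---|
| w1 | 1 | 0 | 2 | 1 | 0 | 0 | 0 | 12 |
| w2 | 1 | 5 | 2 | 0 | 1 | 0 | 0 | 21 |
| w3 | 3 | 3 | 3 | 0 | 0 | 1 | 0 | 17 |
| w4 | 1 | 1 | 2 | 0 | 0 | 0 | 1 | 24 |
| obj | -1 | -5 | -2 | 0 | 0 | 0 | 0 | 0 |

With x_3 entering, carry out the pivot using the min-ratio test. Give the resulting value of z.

34/3

Ratio test on column x_3 — row 1: 12/2 = 6; row 2: 21/2 = 21/2; row 3: 17/3 = 17/3; row 4: 24/2 = 12. Minimum is 17/3 at row 3 (w3 leaves); pivot element 3.
Pivot on row 3; the obj-row RHS becomes 0 − (-2)·(17/3) = 34/3.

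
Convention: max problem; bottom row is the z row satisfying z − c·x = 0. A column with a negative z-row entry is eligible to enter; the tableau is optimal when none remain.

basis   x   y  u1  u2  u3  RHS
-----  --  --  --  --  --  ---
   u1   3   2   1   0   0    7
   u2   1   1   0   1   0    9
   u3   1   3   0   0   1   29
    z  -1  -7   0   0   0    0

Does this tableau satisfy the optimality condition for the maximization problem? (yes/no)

no

The z-row has a negative entry -7 in column y, so it is not optimal.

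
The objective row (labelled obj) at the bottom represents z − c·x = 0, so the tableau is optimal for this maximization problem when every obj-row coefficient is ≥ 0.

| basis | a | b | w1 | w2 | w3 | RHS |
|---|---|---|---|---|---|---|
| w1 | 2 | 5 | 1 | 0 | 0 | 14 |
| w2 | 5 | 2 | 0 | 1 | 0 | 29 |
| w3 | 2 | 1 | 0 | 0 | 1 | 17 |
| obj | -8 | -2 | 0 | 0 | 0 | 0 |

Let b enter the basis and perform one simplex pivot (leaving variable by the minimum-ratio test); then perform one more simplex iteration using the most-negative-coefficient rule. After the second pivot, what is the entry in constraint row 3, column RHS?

37/7

Ratio test on column b — row 1: 14/5 = 14/5; row 2: 29/2 = 29/2; row 3: 17/1 = 17. Minimum is 14/5 at row 1 (w1 leaves); pivot element 5.
Divide row 1 by 5; eliminate column b from the other rows.
Second iteration: most negative obj-row entry is -36/5 in column a, so a enters.
Ratio test on column a — row 1: (14/5)/(2/5) = 7; row 2: (117/5)/(21/5) = 39/7; row 3: (71/5)/(8/5) = 71/8. Minimum is 39/7 at row 2 (w2 leaves); pivot element 21/5.
Divide row 2 by 21/5; eliminate column a from the other rows.
After both pivots, the entry at constraint row 3, column RHS is 37/7.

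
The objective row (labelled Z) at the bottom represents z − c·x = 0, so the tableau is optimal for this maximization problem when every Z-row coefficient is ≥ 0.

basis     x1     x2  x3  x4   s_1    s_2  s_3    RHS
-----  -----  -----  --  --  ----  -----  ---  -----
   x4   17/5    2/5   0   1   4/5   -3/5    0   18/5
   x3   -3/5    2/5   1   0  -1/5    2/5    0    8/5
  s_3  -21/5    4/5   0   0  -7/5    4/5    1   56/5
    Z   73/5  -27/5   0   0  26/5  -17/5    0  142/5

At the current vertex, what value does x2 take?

0

x2 is not in the basis, so in the current basic feasible solution x2 = 0.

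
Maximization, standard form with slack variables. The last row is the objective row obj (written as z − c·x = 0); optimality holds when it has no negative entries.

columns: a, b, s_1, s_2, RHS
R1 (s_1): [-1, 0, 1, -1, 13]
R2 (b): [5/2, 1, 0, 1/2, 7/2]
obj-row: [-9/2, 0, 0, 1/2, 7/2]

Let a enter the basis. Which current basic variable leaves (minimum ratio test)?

b

Column a entries and ratios — s_1: -1 ≤ 0, skip; b: (7/2)/(5/2) = 7/5.
Smallest ratio is 7/5 in the row of b, so b leaves.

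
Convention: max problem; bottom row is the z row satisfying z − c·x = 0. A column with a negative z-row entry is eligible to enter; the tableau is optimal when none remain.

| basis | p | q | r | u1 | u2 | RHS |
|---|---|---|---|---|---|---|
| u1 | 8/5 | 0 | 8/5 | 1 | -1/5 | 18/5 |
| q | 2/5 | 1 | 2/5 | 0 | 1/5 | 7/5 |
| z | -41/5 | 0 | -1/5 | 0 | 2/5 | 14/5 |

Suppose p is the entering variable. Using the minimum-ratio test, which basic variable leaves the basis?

Column p entries and ratios — u1: (18/5)/(8/5) = 9/4; q: (7/5)/(2/5) = 7/2.
Smallest ratio is 9/4 in the row of u1, so u1 leaves.

u1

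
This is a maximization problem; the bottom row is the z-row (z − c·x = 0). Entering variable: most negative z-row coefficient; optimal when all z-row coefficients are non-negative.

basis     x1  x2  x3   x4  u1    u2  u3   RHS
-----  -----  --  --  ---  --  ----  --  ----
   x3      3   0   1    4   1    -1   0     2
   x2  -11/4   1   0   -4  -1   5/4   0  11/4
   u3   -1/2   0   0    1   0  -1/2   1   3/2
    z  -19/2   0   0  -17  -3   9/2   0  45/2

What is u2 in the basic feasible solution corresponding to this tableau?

u2 is not in the basis, so in the current basic feasible solution u2 = 0.

0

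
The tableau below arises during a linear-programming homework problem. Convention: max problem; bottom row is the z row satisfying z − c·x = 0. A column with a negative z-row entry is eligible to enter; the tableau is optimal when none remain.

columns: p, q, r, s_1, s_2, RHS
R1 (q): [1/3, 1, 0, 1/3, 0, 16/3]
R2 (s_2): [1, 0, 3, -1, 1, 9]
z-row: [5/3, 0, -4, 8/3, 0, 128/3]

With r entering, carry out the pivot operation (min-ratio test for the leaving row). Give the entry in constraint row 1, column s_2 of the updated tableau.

Ratio test on column r — row 1: entry 0 ≤ 0; row 2: 9/3 = 3. Minimum is 3 at row 2 (s_2 leaves); pivot element 3.
Divide row 2 by 3; eliminate column r from the other rows.
Row 1 update in column s_2: 0 − 0·(1/3) = 0.

0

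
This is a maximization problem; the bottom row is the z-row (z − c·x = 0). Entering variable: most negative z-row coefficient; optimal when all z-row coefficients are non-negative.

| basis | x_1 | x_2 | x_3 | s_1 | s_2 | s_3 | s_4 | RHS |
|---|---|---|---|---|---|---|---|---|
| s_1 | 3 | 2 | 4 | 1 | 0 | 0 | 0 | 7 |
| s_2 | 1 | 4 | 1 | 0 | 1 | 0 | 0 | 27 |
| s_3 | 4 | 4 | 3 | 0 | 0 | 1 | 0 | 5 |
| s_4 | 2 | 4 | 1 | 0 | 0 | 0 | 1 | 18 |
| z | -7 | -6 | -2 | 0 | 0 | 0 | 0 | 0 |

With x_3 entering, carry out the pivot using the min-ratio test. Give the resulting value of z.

Ratio test on column x_3 — row 1: 7/4 = 7/4; row 2: 27/1 = 27; row 3: 5/3 = 5/3; row 4: 18/1 = 18. Minimum is 5/3 at row 3 (s_3 leaves); pivot element 3.
Pivot on row 3; the z-row RHS becomes 0 − (-2)·(5/3) = 10/3.

10/3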